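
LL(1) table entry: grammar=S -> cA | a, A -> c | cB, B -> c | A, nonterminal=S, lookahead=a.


For [S, a]: 'a' ∈ FIRST(a)
Entry: S -> a


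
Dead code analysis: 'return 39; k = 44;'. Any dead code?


statement follows a return and is unreachable
Dead: 'k = 44'


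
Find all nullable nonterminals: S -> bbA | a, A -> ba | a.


A nonterminal is nullable iff some alternative derives ε (directly, or every symbol in it is nullable)
Nullable: {}


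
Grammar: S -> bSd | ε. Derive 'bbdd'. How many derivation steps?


Derivation: S => bSd => bbSdd => bbdd
Steps: 3


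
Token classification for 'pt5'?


Pattern: letter/underscore followed by alphanumerics, not a keyword
Type: IDENTIFIER


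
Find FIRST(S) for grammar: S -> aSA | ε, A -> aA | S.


Per alternative of S: FIRST(aSA) = {a}; FIRST(ε) = {ε}
FIRST(S) = {a, ε}


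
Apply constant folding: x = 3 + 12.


3 + 12 = 15 at compile time
Optimized: x = 15


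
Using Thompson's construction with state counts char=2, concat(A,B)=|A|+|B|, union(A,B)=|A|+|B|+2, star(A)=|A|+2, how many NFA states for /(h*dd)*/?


Syntax tree has 3 char leaf(s), 0 union(s), 2 star(s)
chars contribute 3×2 = 6; each union adds +2; each star adds +2
Total: 6 + 0 + 4 = 10 states


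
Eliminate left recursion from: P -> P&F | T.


Left-recursive alternatives: P&F; non-recursive: T
Introduce P': P -> TP', P' -> &FP' | ε


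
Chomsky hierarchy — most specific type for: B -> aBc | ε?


Single nonterminal LHS, but a^n c^n is not regular
Classification: Type 2 (Context-Free)


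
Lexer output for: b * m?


Scan left to right, longest-match per lexeme
Tokens: ID(b), OP(*), ID(m)


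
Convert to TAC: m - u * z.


Break into single-operator statements:
t1 = u * z
t2 = m - t1


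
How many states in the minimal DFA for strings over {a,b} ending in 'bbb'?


Track the longest suffix of input matching a prefix of 'bbb': 4 classes (prefixes of length 0..3)
Minimal DFA: 4 states


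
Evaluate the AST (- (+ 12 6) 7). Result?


Evaluate inner: (+ 12 6) = 18
Evaluate root: (- 18 7) = 11
Result: 11


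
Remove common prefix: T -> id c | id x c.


Common prefix: 'id'
Factored: T -> id T', T' -> c | x c


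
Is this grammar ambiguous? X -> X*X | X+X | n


'n*n+n' has two parse trees (no precedence encoded between * and +)
Ambiguous


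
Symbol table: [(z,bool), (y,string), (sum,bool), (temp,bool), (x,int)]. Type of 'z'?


Lookup 'z' → type bool


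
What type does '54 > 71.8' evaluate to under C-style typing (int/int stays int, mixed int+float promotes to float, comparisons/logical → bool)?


Operand types: int > float
Rule: comparison yields bool
Result type: bool


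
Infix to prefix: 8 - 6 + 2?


left-to-right (same/higher precedence on left): tree is (+ (- 8 6) 2)
Prefix: + - 8 6 2


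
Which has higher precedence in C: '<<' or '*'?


'*' is multiplicative (level 10); '<<' is shift (level 8)
Higher level binds tighter
'*' has higher precedence than '<<'


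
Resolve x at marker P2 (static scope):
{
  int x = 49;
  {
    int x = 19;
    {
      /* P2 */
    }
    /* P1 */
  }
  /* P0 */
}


P2's block does not declare x; resolves to the enclosing declaration at depth 1
x = 19


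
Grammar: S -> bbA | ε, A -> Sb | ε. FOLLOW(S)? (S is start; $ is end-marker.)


$ ∈ FOLLOW(S). For each A -> αBβ: add FIRST(β)\{ε} to FOLLOW(B); if β nullable, add FOLLOW(A).
FOLLOW(S) = {$, b}


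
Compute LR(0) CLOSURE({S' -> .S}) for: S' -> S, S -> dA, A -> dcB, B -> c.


Start: S' -> .S
For each item with dot before a nonterminal B, add B -> .γ for every B-production
Closure: [S' -> .S, S -> .dA]


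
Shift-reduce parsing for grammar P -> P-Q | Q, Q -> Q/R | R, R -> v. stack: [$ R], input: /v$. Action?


'R' (not preceded by Q/) is the handle for Q -> R
Action: reduce (Q -> R)


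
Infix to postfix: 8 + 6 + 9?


Left to right (same or higher precedence on left)
Postfix: 8 6 + 9 +


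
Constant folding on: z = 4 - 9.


4 - 9 = -5 at compile time
Optimized: z = -5


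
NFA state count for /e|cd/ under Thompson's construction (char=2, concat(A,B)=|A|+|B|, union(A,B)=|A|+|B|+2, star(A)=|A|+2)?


Syntax tree has 3 char leaf(s), 1 union(s), 0 star(s)
chars contribute 3×2 = 6; each union adds +2; each star adds +2
Total: 6 + 2 + 0 = 8 states


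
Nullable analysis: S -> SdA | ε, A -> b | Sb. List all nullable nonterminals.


A nonterminal is nullable iff some alternative derives ε (directly, or every symbol in it is nullable)
Nullable: {S}


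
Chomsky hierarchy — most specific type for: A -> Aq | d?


Left-linear: every RHS is a terminal or one nonterminal followed by a terminal
Classification: Type 3 (Regular)


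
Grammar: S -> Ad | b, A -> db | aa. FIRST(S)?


Per alternative of S: FIRST(Ad) = {a, d}; FIRST(b) = {b}
FIRST(S) = {a, b, d}


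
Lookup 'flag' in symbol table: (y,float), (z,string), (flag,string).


Lookup 'flag' → type string


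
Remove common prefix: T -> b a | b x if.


Common prefix: 'b'
Factored: T -> b T', T' -> a | x if


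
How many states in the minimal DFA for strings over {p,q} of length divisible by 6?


Track length mod 6: states 0..5, accept at 0
Minimal DFA: 6 states


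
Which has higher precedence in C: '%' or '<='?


'%' is multiplicative (level 10); '<=' is relational (level 7)
Higher level binds tighter
'%' has higher precedence than '<='


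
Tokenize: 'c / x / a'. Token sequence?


Scan left to right, longest-match per lexeme
Tokens: ID(c), OP(/), ID(x), OP(/), ID(a)


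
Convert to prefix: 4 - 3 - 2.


left-to-right (same/higher precedence on left): tree is (- (- 4 3) 2)
Prefix: - - 4 3 2


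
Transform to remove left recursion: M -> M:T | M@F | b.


Left-recursive alternatives: M:T, M@F; non-recursive: b
Introduce M': M -> bM', M' -> :TM' | @FM' | ε


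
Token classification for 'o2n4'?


Pattern: letter/underscore followed by alphanumerics, not a keyword
Type: IDENTIFIER


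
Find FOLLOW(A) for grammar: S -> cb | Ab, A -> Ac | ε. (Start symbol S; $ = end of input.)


$ ∈ FOLLOW(S). For each A -> αBβ: add FIRST(β)\{ε} to FOLLOW(B); if β nullable, add FOLLOW(A).
FOLLOW(A) = {b, c}


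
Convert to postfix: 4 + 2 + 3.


Left to right (same or higher precedence on left)
Postfix: 4 2 + 3 +


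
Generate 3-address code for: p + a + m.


Break into single-operator statements:
t1 = p + a
t2 = t1 + m


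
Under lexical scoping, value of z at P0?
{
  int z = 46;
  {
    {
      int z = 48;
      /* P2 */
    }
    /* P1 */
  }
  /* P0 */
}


z declared in the same block as P0
z = 46


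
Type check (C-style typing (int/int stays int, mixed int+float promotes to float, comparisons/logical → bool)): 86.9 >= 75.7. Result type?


Operand types: float >= float
Rule: comparison yields bool
Result type: bool


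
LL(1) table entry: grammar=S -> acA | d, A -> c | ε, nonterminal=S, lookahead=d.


For [S, d]: 'd' ∈ FIRST(d)
Entry: S -> d


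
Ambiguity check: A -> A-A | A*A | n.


'n-n*n' has two parse trees (no precedence encoded between - and *)
Ambiguous


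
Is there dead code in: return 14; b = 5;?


statement follows a return and is unreachable
Dead: 'b = 5'


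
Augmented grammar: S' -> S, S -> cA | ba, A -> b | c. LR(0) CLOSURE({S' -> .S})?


Start: S' -> .S
For each item with dot before a nonterminal B, add B -> .γ for every B-production
Closure: [S' -> .S, S -> .cA, S -> .ba]


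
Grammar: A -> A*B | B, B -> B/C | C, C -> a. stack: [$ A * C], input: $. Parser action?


'C' (not preceded by B/) is the handle for B -> C
Action: reduce (B -> C)


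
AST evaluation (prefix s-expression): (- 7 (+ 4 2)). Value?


Evaluate inner: (+ 4 2) = 6
Evaluate root: (- 7 6) = 1
Result: 1


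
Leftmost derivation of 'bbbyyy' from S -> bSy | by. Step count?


Derivation: S => bSy => bbSyy => bbbyyy
Steps: 3


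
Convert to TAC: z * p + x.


Break into single-operator statements:
t1 = z * p
t2 = t1 + x


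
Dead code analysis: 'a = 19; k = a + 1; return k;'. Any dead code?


a is read by k's definition; k is returned
No dead code


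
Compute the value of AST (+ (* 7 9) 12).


Evaluate inner: (* 7 9) = 63
Evaluate root: (+ 63 12) = 75
Result: 75


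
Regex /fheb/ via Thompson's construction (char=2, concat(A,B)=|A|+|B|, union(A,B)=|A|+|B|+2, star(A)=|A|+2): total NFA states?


Syntax tree has 4 char leaf(s), 0 union(s), 0 star(s)
chars contribute 4×2 = 8; each union adds +2; each star adds +2
Total: 8 + 0 + 0 = 8 states


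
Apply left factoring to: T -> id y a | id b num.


Common prefix: 'id'
Factored: T -> id T', T' -> y a | b num


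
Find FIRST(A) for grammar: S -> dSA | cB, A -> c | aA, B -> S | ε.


Per alternative of A: FIRST(c) = {c}; FIRST(aA) = {a}
FIRST(A) = {a, c}


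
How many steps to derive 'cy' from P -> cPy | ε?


Derivation: P => cPy => cy
Steps: 2


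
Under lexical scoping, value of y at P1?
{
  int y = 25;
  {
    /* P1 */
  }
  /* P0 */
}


P1's block does not declare y; resolves to the enclosing declaration at depth 0
y = 25


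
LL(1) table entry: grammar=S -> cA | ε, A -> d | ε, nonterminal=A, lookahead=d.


For [A, d]: 'd' ∈ FIRST(d)
Entry: A -> d


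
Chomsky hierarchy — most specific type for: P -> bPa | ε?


Single nonterminal LHS, but b^n a^n is not regular
Classification: Type 2 (Context-Free)


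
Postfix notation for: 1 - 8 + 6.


Left to right (same or higher precedence on left)
Postfix: 1 8 - 6 +


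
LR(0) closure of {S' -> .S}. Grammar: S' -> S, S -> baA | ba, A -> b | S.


Start: S' -> .S
For each item with dot before a nonterminal B, add B -> .γ for every B-production
Closure: [S' -> .S, S -> .baA, S -> .ba]


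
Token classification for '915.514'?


Pattern: digits with a decimal point
Type: FLOAT_LITERAL


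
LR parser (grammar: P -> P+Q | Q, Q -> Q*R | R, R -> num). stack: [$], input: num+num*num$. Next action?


no handle on stack; shift 'num'
Action: shift


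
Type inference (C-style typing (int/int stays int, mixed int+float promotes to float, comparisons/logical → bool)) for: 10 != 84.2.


Operand types: int != float
Rule: comparison yields bool
Result type: bool


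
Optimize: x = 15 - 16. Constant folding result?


15 - 16 = -1 at compile time
Optimized: x = -1


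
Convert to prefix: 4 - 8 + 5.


left-to-right (same/higher precedence on left): tree is (+ (- 4 8) 5)
Prefix: + - 4 8 5


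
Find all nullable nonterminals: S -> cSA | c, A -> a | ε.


A nonterminal is nullable iff some alternative derives ε (directly, or every symbol in it is nullable)
Nullable: {A}


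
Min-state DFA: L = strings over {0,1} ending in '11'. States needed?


Track the longest suffix of input matching a prefix of '11': 3 classes (prefixes of length 0..2)
Minimal DFA: 3 states


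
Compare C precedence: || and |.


'|' is bitwise OR (level 3); '||' is logical OR (level 1)
Higher level binds tighter
'|' has higher precedence than '||'


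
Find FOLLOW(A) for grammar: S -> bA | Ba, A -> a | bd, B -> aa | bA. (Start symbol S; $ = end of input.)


$ ∈ FOLLOW(S). For each A -> αBβ: add FIRST(β)\{ε} to FOLLOW(B); if β nullable, add FOLLOW(A).
FOLLOW(A) = {$, a}


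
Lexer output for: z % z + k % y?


Scan left to right, longest-match per lexeme
Tokens: ID(z), OP(%), ID(z), OP(+), ID(k), OP(%), ID(y)


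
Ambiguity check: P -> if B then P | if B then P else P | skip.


dangling else: 'if B then if B then skip else skip' parses two ways
Ambiguous


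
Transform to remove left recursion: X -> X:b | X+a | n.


Left-recursive alternatives: X:b, X+a; non-recursive: n
Introduce X': X -> nX', X' -> :bX' | +aX' | ε


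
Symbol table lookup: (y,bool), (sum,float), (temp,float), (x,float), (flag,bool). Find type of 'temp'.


Lookup 'temp' → type float


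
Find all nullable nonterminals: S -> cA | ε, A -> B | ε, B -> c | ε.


A nonterminal is nullable iff some alternative derives ε (directly, or every symbol in it is nullable)
Nullable: {A, B, S}


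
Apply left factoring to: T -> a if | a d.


Common prefix: 'a'
Factored: T -> a T', T' -> if | d


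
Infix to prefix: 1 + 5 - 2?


left-to-right (same/higher precedence on left): tree is (- (+ 1 5) 2)
Prefix: - + 1 5 2


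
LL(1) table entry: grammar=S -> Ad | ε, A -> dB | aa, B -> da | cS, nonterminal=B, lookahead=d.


For [B, d]: 'd' ∈ FIRST(da)
Entry: B -> da


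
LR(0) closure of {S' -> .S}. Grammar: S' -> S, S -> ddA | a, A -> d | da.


Start: S' -> .S
For each item with dot before a nonterminal B, add B -> .γ for every B-production
Closure: [S' -> .S, S -> .ddA, S -> .a]


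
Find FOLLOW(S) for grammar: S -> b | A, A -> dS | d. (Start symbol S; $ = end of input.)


$ ∈ FOLLOW(S). For each A -> αBβ: add FIRST(β)\{ε} to FOLLOW(B); if β nullable, add FOLLOW(A).
FOLLOW(S) = {$}


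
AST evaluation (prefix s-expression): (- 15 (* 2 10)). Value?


Evaluate inner: (* 2 10) = 20
Evaluate root: (- 15 20) = -5
Result: -5


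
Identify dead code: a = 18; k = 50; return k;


a is assigned but never read
Dead: 'a = 18'


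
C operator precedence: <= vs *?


'*' is multiplicative (level 10); '<=' is relational (level 7)
Higher level binds tighter
'*' has higher precedence than '<='


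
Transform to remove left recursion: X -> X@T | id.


Left-recursive alternatives: X@T; non-recursive: id
Introduce X': X -> idX', X' -> @TX' | ε


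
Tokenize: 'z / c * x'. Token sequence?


Scan left to right, longest-match per lexeme
Tokens: ID(z), OP(/), ID(c), OP(*), ID(x)


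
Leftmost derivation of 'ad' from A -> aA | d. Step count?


Derivation: A => aA => ad
Steps: 2


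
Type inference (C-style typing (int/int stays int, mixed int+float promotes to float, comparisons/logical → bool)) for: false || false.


Operand types: bool || bool
Rule: logical operators take bool operands and yield bool
Result type: bool


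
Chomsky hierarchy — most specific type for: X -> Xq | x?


Left-linear: every RHS is a terminal or one nonterminal followed by a terminal
Classification: Type 3 (Regular)


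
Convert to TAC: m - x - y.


Break into single-operator statements:
t1 = m - x
t2 = t1 - y


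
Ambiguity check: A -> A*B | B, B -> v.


precedence layered via separate nonterminal B: deterministic
Unambiguous


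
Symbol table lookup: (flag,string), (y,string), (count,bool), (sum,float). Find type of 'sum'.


Lookup 'sum' → type float


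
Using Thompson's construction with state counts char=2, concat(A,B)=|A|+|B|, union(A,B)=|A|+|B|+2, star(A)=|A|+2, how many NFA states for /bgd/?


Syntax tree has 3 char leaf(s), 0 union(s), 0 star(s)
chars contribute 3×2 = 6; each union adds +2; each star adds +2
Total: 6 + 0 + 0 = 6 states


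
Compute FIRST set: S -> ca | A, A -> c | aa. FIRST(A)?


Per alternative of A: FIRST(c) = {c}; FIRST(aa) = {a}
FIRST(A) = {a, c}


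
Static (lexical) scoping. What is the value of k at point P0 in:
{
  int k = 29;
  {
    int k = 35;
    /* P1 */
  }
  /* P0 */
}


k declared in the same block as P0
k = 29


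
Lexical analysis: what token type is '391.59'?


Pattern: digits with a decimal point
Type: FLOAT_LITERAL


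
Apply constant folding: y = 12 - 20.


12 - 20 = -8 at compile time
Optimized: y = -8


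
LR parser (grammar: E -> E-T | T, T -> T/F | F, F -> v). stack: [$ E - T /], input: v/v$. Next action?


no handle; shift 'v'
Action: shift


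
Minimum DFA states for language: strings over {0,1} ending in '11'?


Track the longest suffix of input matching a prefix of '11': 3 classes (prefixes of length 0..2)
Minimal DFA: 3 states


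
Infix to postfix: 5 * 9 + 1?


Left to right (same or higher precedence on left)
Postfix: 5 9 * 1 +


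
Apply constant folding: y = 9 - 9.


9 - 9 = 0 at compile time
Optimized: y = 0


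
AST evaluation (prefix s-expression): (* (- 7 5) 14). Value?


Evaluate inner: (- 7 5) = 2
Evaluate root: (* 2 14) = 28
Result: 28


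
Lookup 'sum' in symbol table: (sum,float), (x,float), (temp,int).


Lookup 'sum' → type float


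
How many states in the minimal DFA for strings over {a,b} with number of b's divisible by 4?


Track (count of b) mod 4: states 0..3, accept at 0
Minimal DFA: 4 states


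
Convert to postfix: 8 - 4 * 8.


* has higher precedence, evaluate 4*8 first
Postfix: 8 4 8 * -


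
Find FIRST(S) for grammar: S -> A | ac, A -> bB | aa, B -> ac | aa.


Per alternative of S: FIRST(A) = {a, b}; FIRST(ac) = {a}
FIRST(S) = {a, b}


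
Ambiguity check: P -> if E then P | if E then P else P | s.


dangling else: 'if E then if E then s else s' parses two ways
Ambiguous


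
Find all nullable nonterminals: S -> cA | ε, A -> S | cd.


A nonterminal is nullable iff some alternative derives ε (directly, or every symbol in it is nullable)
Nullable: {A, S}


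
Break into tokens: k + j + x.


Scan left to right, longest-match per lexeme
Tokens: ID(k), OP(+), ID(j), OP(+), ID(x)


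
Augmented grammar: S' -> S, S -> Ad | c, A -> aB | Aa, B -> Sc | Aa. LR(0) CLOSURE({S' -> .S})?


Start: S' -> .S
For each item with dot before a nonterminal B, add B -> .γ for every B-production
Closure: [S' -> .S, S -> .Ad, S -> .c, A -> .aB, A -> .Aa]


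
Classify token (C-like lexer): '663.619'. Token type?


Pattern: digits with a decimal point
Type: FLOAT_LITERAL


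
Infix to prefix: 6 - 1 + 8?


left-to-right (same/higher precedence on left): tree is (+ (- 6 1) 8)
Prefix: + - 6 1 8


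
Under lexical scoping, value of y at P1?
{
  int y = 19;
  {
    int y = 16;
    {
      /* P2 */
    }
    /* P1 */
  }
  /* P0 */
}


y declared in the same block as P1
y = 16


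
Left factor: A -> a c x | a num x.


Common prefix: 'a'
Factored: A -> a A', A' -> c x | num x


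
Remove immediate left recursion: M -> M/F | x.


Left-recursive alternatives: M/F; non-recursive: x
Introduce M': M -> xM', M' -> /FM' | ε


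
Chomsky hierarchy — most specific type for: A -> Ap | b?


Left-linear: every RHS is a terminal or one nonterminal followed by a terminal
Classification: Type 3 (Regular)


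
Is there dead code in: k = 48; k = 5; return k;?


first assignment to k is overwritten before any read
Dead: 'k = 48'


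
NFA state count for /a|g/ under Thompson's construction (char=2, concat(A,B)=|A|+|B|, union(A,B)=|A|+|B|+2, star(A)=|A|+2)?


Syntax tree has 2 char leaf(s), 1 union(s), 0 star(s)
chars contribute 2×2 = 4; each union adds +2; each star adds +2
Total: 4 + 2 + 0 = 6 states


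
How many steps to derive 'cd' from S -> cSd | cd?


Derivation: S => cd
Steps: 1


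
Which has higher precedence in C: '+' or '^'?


'+' is additive (level 9); '^' is bitwise XOR (level 4)
Higher level binds tighter
'+' has higher precedence than '^'


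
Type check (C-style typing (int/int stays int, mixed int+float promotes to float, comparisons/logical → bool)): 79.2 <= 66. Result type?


Operand types: float <= int
Rule: comparison yields bool
Result type: bool


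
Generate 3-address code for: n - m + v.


Break into single-operator statements:
t1 = n - m
t2 = t1 + v


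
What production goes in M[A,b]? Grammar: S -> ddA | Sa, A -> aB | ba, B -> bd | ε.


For [A, b]: 'b' ∈ FIRST(ba)
Entry: A -> ba


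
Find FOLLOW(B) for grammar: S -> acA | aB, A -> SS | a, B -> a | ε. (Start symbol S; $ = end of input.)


$ ∈ FOLLOW(S). For each A -> αBβ: add FIRST(β)\{ε} to FOLLOW(B); if β nullable, add FOLLOW(A).
FOLLOW(B) = {$, a}


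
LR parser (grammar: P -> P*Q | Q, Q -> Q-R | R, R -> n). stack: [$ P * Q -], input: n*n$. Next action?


no handle; shift 'n'
Action: shift


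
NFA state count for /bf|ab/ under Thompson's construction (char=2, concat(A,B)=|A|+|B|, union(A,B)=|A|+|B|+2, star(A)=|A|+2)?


Syntax tree has 4 char leaf(s), 1 union(s), 0 star(s)
chars contribute 4×2 = 8; each union adds +2; each star adds +2
Total: 8 + 2 + 0 = 10 states


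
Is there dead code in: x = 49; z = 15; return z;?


x is assigned but never read
Dead: 'x = 49'


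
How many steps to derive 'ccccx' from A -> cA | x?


Derivation: A => cA => ccA => cccA => ccccA => ccccx
Steps: 5


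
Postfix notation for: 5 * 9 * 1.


Left to right (same or higher precedence on left)
Postfix: 5 9 * 1 *


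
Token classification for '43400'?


Pattern: digits only
Type: INTEGER_LITERAL


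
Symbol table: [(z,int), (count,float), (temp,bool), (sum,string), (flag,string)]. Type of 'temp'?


Lookup 'temp' → type bool


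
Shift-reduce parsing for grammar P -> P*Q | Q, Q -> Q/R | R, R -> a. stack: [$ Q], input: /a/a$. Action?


shift '/' to continue Q -> Q/R
Action: shift


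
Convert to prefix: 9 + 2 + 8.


left-to-right (same/higher precedence on left): tree is (+ (+ 9 2) 8)
Prefix: + + 9 2 8


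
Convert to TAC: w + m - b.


Break into single-operator statements:
t1 = w + m
t2 = t1 - b


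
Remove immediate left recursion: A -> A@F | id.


Left-recursive alternatives: A@F; non-recursive: id
Introduce A': A -> idA', A' -> @FA' | ε


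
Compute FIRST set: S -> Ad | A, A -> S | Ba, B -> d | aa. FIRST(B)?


Per alternative of B: FIRST(d) = {d}; FIRST(aa) = {a}
FIRST(B) = {a, d}


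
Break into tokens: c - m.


Scan left to right, longest-match per lexeme
Tokens: ID(c), OP(-), ID(m)


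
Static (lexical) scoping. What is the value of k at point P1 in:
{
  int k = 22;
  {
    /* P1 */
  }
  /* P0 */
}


P1's block does not declare k; resolves to the enclosing declaration at depth 0
k = 22


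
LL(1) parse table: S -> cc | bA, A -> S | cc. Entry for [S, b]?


For [S, b]: 'b' ∈ FIRST(bA)
Entry: S -> bA


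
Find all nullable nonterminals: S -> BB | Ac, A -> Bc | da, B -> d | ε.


A nonterminal is nullable iff some alternative derives ε (directly, or every symbol in it is nullable)
Nullable: {B, S}


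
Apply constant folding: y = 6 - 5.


6 - 5 = 1 at compile time
Optimized: y = 1


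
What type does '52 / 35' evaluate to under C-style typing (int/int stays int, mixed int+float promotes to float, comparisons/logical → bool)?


Operand types: int / int
Rule: mixed int/float promotes to float; int/int stays int
Result type: int


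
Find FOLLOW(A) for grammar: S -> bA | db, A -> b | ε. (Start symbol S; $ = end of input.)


$ ∈ FOLLOW(S). For each A -> αBβ: add FIRST(β)\{ε} to FOLLOW(B); if β nullable, add FOLLOW(A).
FOLLOW(A) = {$}


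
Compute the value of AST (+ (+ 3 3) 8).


Evaluate inner: (+ 3 3) = 6
Evaluate root: (+ 6 8) = 14
Result: 14


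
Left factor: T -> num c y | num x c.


Common prefix: 'num'
Factored: T -> num T', T' -> c y | x c


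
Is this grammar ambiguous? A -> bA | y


right-linear, alternatives start with distinct terminals 'b' vs 'y': unique leftmost derivation
Unambiguous


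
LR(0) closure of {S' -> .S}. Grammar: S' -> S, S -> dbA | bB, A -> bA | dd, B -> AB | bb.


Start: S' -> .S
For each item with dot before a nonterminal B, add B -> .γ for every B-production
Closure: [S' -> .S, S -> .dbA, S -> .bB]


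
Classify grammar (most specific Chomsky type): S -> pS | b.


Right-linear: every RHS is a terminal or a terminal followed by one nonterminal
Classification: Type 3 (Regular)


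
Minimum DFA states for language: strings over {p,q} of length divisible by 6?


Track length mod 6: states 0..5, accept at 0
Minimal DFA: 6 states


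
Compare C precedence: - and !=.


'-' is additive (level 9); '!=' is equality (level 6)
Higher level binds tighter
'-' has higher precedence than '!='


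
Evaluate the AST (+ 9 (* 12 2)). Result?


Evaluate inner: (* 12 2) = 24
Evaluate root: (+ 9 24) = 33
Result: 33


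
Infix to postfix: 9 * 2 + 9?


Left to right (same or higher precedence on left)
Postfix: 9 2 * 9 +


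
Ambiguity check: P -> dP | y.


right-linear, alternatives start with distinct terminals 'd' vs 'y': unique leftmost derivation
Unambiguous


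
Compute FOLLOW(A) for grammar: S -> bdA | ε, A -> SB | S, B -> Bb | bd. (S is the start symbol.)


$ ∈ FOLLOW(S). For each A -> αBβ: add FIRST(β)\{ε} to FOLLOW(B); if β nullable, add FOLLOW(A).
FOLLOW(A) = {$, b}


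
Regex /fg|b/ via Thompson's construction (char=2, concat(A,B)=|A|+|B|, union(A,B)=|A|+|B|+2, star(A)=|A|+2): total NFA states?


Syntax tree has 3 char leaf(s), 1 union(s), 0 star(s)
chars contribute 3×2 = 6; each union adds +2; each star adds +2
Total: 6 + 2 + 0 = 8 states


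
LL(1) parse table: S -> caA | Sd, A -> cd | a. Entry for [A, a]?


For [A, a]: 'a' ∈ FIRST(a)
Entry: A -> a


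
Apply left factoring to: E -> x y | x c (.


Common prefix: 'x'
Factored: E -> x E', E' -> y | c (


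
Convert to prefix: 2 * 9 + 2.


left-to-right (same/higher precedence on left): tree is (+ (* 2 9) 2)
Prefix: + * 2 9 2


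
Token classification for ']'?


Pattern: delimiter/punctuation
Type: PUNCTUATION


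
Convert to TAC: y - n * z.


Break into single-operator statements:
t1 = n * z
t2 = y - t1


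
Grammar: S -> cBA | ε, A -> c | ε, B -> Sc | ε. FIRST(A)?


Per alternative of A: FIRST(c) = {c}; FIRST(ε) = {ε}
FIRST(A) = {c, ε}


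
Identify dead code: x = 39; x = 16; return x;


first assignment to x is overwritten before any read
Dead: 'x = 39'


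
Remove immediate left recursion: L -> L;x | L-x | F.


Left-recursive alternatives: L;x, L-x; non-recursive: F
Introduce L': L -> FL', L' -> ;xL' | -xL' | ε


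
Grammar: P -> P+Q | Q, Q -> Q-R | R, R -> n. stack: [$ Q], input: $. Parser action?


lookahead ∉ {-} so Q won't extend; reduce P -> Q
Action: reduce (P -> Q)


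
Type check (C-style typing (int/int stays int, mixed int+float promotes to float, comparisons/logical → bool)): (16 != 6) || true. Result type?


Operand types: bool || bool
Rule: logical operators take bool operands and yield bool
Result type: bool


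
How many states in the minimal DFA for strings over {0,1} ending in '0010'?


Track the longest suffix of input matching a prefix of '0010': 5 classes (prefixes of length 0..4)
Minimal DFA: 5 states


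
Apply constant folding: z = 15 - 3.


15 - 3 = 12 at compile time
Optimized: z = 12


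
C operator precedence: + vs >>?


'+' is additive (level 9); '>>' is shift (level 8)
Higher level binds tighter
'+' has higher precedence than '>>'


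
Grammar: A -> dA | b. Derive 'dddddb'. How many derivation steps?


Derivation: A => dA => ddA => dddA => ddddA => dddddA => dddddb
Steps: 6


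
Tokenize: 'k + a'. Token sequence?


Scan left to right, longest-match per lexeme
Tokens: ID(k), OP(+), ID(a)


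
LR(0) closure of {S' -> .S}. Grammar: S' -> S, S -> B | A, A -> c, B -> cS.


Start: S' -> .S
For each item with dot before a nonterminal B, add B -> .γ for every B-production
Closure: [S' -> .S, S -> .B, S -> .A, B -> .cS, A -> .c]


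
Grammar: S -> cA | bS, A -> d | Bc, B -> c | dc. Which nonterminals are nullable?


A nonterminal is nullable iff some alternative derives ε (directly, or every symbol in it is nullable)
Nullable: {}


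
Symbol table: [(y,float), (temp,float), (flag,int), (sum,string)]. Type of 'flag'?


Lookup 'flag' → type int


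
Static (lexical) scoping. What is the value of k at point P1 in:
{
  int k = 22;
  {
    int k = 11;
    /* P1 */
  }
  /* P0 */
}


k declared in the same block as P1
k = 11


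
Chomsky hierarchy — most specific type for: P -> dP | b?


Right-linear: every RHS is a terminal or a terminal followed by one nonterminal
Classification: Type 3 (Regular)


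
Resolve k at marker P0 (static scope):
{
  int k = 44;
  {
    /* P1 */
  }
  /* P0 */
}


k declared in the same block as P0
k = 44


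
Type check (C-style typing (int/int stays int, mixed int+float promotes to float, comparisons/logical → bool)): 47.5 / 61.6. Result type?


Operand types: float / float
Rule: mixed int/float promotes to float; int/int stays int
Result type: float


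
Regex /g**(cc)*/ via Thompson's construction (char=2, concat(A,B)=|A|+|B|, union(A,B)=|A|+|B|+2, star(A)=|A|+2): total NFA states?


Syntax tree has 3 char leaf(s), 0 union(s), 3 star(s)
chars contribute 3×2 = 6; each union adds +2; each star adds +2
Total: 6 + 0 + 6 = 12 states


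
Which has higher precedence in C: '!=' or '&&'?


'!=' is equality (level 6); '&&' is logical AND (level 2)
Higher level binds tighter
'!=' has higher precedence than '&&'


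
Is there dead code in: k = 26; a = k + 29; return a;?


k is read by a's definition; a is returned
No dead code


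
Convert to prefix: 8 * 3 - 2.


left-to-right (same/higher precedence on left): tree is (- (* 8 3) 2)
Prefix: - * 8 3 2


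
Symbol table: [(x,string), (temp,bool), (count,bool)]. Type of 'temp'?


Lookup 'temp' → type bool


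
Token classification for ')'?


Pattern: delimiter/punctuation
Type: PUNCTUATION


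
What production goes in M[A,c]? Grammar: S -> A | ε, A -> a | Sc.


For [A, c]: 'c' ∈ FIRST(Sc)
Entry: A -> Sc


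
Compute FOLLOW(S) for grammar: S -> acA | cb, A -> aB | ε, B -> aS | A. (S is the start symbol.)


$ ∈ FOLLOW(S). For each A -> αBβ: add FIRST(β)\{ε} to FOLLOW(B); if β nullable, add FOLLOW(A).
FOLLOW(S) = {$}


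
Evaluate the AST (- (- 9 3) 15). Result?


Evaluate inner: (- 9 3) = 6
Evaluate root: (- 6 15) = -9
Result: -9


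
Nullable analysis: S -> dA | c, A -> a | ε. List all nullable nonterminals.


A nonterminal is nullable iff some alternative derives ε (directly, or every symbol in it is nullable)
Nullable: {A}


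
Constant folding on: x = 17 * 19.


17 * 19 = 323 at compile time
Optimized: x = 323


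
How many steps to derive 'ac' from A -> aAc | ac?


Derivation: A => ac
Steps: 1


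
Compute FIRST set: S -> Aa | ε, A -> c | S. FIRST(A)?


Per alternative of A: FIRST(c) = {c}; FIRST(S) = {a, c, ε}
FIRST(A) = {a, c, ε}


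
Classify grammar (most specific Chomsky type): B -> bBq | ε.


Single nonterminal LHS, but b^n q^n is not regular
Classification: Type 2 (Context-Free)


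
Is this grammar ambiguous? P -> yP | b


right-linear, alternatives start with distinct terminals 'y' vs 'b': unique leftmost derivation
Unambiguous


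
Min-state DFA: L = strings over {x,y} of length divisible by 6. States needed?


Track length mod 6: states 0..5, accept at 0
Minimal DFA: 6 states


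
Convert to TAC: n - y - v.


Break into single-operator statements:
t1 = n - y
t2 = t1 - v


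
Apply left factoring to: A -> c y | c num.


Common prefix: 'c'
Factored: A -> c A', A' -> y | num


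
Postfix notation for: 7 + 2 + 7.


Left to right (same or higher precedence on left)
Postfix: 7 2 + 7 +


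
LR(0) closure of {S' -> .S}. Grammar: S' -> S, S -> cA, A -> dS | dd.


Start: S' -> .S
For each item with dot before a nonterminal B, add B -> .γ for every B-production
Closure: [S' -> .S, S -> .cA]


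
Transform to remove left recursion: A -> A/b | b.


Left-recursive alternatives: A/b; non-recursive: b
Introduce A': A -> bA', A' -> /bA' | ε


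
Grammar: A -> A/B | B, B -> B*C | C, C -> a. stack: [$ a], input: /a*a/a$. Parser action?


'a' on top is the handle for C -> a
Action: reduce (C -> a)


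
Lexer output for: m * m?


Scan left to right, longest-match per lexeme
Tokens: ID(m), OP(*), ID(m)


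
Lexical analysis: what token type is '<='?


Pattern: operator symbol
Type: OPERATOR


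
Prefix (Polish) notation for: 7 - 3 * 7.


'*' binds tighter: tree is (- 7 (* 3 7))
Prefix: - 7 * 3 7


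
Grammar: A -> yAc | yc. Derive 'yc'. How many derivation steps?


Derivation: A => yc
Steps: 1


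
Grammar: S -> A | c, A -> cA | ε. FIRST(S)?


Per alternative of S: FIRST(A) = {c, ε}; FIRST(c) = {c}
FIRST(S) = {c, ε}


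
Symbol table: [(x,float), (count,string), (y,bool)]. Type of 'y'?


Lookup 'y' → type bool


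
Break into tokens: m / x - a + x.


Scan left to right, longest-match per lexeme
Tokens: ID(m), OP(/), ID(x), OP(-), ID(a), OP(+), ID(x)


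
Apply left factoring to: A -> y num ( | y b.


Common prefix: 'y'
Factored: A -> y A', A' -> num ( | b


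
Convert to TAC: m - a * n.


Break into single-operator statements:
t1 = a * n
t2 = m - t1


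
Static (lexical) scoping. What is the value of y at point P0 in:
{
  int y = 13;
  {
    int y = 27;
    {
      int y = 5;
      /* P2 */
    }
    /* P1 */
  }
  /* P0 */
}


y declared in the same block as P0
y = 13


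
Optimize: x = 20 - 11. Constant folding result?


20 - 11 = 9 at compile time
Optimized: x = 9


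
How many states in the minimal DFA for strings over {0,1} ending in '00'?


Track the longest suffix of input matching a prefix of '00': 3 classes (prefixes of length 0..2)
Minimal DFA: 3 states


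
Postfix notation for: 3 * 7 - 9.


Left to right (same or higher precedence on left)
Postfix: 3 7 * 9 -


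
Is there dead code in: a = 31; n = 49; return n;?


a is assigned but never read
Dead: 'a = 31'


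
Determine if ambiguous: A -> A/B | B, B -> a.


precedence layered via separate nonterminal B: deterministic
Unambiguous


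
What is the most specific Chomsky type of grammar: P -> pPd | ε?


Single nonterminal LHS, but p^n d^n is not regular
Classification: Type 2 (Context-Free)


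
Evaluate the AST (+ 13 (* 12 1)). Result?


Evaluate inner: (* 12 1) = 12
Evaluate root: (+ 13 12) = 25
Result: 25


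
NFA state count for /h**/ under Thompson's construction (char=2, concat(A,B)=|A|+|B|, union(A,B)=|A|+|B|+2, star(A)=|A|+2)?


Syntax tree has 1 char leaf(s), 0 union(s), 2 star(s)
chars contribute 1×2 = 2; each union adds +2; each star adds +2
Total: 2 + 0 + 4 = 6 states


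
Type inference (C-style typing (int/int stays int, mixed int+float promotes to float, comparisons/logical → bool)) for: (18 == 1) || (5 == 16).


Operand types: bool || bool
Rule: logical operators take bool operands and yield bool
Result type: bool


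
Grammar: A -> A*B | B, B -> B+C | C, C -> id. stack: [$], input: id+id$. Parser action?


no handle on stack; shift 'id'
Action: shift


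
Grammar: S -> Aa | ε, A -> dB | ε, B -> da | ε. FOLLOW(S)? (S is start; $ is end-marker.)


$ ∈ FOLLOW(S). For each A -> αBβ: add FIRST(β)\{ε} to FOLLOW(B); if β nullable, add FOLLOW(A).
FOLLOW(S) = {$}


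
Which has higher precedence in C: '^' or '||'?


'^' is bitwise XOR (level 4); '||' is logical OR (level 1)
Higher level binds tighter
'^' has higher precedence than '||'


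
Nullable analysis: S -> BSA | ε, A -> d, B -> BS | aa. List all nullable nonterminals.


A nonterminal is nullable iff some alternative derives ε (directly, or every symbol in it is nullable)
Nullable: {S}


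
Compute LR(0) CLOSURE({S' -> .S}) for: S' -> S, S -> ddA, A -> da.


Start: S' -> .S
For each item with dot before a nonterminal B, add B -> .γ for every B-production
Closure: [S' -> .S, S -> .ddA]


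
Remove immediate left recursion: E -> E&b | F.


Left-recursive alternatives: E&b; non-recursive: F
Introduce E': E -> FE', E' -> &bE' | ε


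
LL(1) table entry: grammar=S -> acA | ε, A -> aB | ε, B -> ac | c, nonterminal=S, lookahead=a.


For [S, a]: 'a' ∈ FIRST(acA)
Entry: S -> acA


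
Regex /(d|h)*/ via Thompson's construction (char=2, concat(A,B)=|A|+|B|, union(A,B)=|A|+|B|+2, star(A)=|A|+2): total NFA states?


Syntax tree has 2 char leaf(s), 1 union(s), 1 star(s)
chars contribute 2×2 = 4; each union adds +2; each star adds +2
Total: 4 + 2 + 2 = 8 states


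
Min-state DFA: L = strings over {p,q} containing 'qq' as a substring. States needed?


KMP-style automaton: 2 progress states + 1 absorbing accept = 3
Minimal DFA: 3 states


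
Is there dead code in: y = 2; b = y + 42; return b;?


y is read by b's definition; b is returned
No dead code


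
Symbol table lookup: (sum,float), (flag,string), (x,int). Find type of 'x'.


Lookup 'x' → type int


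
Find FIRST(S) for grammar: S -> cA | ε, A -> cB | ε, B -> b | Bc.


Per alternative of S: FIRST(cA) = {c}; FIRST(ε) = {ε}
FIRST(S) = {c, ε}


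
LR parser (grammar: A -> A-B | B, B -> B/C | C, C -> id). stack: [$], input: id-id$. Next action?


no handle on stack; shift 'id'
Action: shift


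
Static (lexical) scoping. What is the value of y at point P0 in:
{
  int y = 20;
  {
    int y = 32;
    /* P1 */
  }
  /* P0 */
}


y declared in the same block as P0
y = 20


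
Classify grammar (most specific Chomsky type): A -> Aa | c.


Left-linear: every RHS is a terminal or one nonterminal followed by a terminal
Classification: Type 3 (Regular)


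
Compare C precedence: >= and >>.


'>>' is shift (level 8); '>=' is relational (level 7)
Higher level binds tighter
'>>' has higher precedence than '>='


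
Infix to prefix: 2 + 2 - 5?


left-to-right (same/higher precedence on left): tree is (- (+ 2 2) 5)
Prefix: - + 2 2 5


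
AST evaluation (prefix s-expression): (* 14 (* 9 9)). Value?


Evaluate inner: (* 9 9) = 81
Evaluate root: (* 14 81) = 1134
Result: 1134


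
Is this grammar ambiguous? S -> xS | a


right-linear, alternatives start with distinct terminals 'x' vs 'a': unique leftmost derivation
Unambiguous


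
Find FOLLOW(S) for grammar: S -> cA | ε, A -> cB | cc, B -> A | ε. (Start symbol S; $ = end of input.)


$ ∈ FOLLOW(S). For each A -> αBβ: add FIRST(β)\{ε} to FOLLOW(B); if β nullable, add FOLLOW(A).
FOLLOW(S) = {$}


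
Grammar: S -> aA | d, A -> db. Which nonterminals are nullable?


A nonterminal is nullable iff some alternative derives ε (directly, or every symbol in it is nullable)
Nullable: {}


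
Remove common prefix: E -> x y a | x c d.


Common prefix: 'x'
Factored: E -> x E', E' -> y a | c d


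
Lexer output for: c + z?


Scan left to right, longest-match per lexeme
Tokens: ID(c), OP(+), ID(z)


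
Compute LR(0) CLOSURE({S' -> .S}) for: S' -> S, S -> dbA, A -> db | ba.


Start: S' -> .S
For each item with dot before a nonterminal B, add B -> .γ for every B-production
Closure: [S' -> .S, S -> .dbA]


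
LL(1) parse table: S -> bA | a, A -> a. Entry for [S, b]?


For [S, b]: 'b' ∈ FIRST(bA)
Entry: S -> bA


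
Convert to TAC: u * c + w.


Break into single-operator statements:
t1 = u * c
t2 = t1 + w


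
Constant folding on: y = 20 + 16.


20 + 16 = 36 at compile time
Optimized: y = 36


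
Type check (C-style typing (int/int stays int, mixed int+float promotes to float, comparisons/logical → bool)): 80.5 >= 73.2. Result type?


Operand types: float >= float
Rule: comparison yields bool
Result type: bool


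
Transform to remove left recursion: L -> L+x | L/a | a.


Left-recursive alternatives: L+x, L/a; non-recursive: a
Introduce L': L -> aL', L' -> +xL' | /aL' | ε


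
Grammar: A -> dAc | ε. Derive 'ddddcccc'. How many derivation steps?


Derivation: A => dAc => ddAcc => dddAccc => ddddAcccc => ddddcccc
Steps: 5
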